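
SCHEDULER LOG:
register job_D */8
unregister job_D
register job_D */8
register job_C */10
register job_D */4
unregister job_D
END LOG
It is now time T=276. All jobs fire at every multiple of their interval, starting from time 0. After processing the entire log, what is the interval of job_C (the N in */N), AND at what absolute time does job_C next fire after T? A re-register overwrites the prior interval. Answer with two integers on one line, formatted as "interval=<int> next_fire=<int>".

Answer: interval=10 next_fire=280

Derivation:
Op 1: register job_D */8 -> active={job_D:*/8}
Op 2: unregister job_D -> active={}
Op 3: register job_D */8 -> active={job_D:*/8}
Op 4: register job_C */10 -> active={job_C:*/10, job_D:*/8}
Op 5: register job_D */4 -> active={job_C:*/10, job_D:*/4}
Op 6: unregister job_D -> active={job_C:*/10}
Final interval of job_C = 10
Next fire of job_C after T=276: (276//10+1)*10 = 280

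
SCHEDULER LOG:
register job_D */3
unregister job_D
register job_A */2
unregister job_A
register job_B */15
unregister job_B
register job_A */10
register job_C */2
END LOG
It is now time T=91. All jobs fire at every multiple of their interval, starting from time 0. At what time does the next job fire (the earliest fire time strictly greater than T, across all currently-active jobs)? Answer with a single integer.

Answer: 92

Derivation:
Op 1: register job_D */3 -> active={job_D:*/3}
Op 2: unregister job_D -> active={}
Op 3: register job_A */2 -> active={job_A:*/2}
Op 4: unregister job_A -> active={}
Op 5: register job_B */15 -> active={job_B:*/15}
Op 6: unregister job_B -> active={}
Op 7: register job_A */10 -> active={job_A:*/10}
Op 8: register job_C */2 -> active={job_A:*/10, job_C:*/2}
  job_A: interval 10, next fire after T=91 is 100
  job_C: interval 2, next fire after T=91 is 92
Earliest fire time = 92 (job job_C)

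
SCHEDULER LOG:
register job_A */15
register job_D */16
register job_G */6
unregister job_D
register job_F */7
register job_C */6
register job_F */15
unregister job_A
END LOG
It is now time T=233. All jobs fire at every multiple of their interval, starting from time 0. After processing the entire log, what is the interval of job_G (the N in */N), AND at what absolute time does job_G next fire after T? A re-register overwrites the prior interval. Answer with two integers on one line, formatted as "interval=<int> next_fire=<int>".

Answer: interval=6 next_fire=234

Derivation:
Op 1: register job_A */15 -> active={job_A:*/15}
Op 2: register job_D */16 -> active={job_A:*/15, job_D:*/16}
Op 3: register job_G */6 -> active={job_A:*/15, job_D:*/16, job_G:*/6}
Op 4: unregister job_D -> active={job_A:*/15, job_G:*/6}
Op 5: register job_F */7 -> active={job_A:*/15, job_F:*/7, job_G:*/6}
Op 6: register job_C */6 -> active={job_A:*/15, job_C:*/6, job_F:*/7, job_G:*/6}
Op 7: register job_F */15 -> active={job_A:*/15, job_C:*/6, job_F:*/15, job_G:*/6}
Op 8: unregister job_A -> active={job_C:*/6, job_F:*/15, job_G:*/6}
Final interval of job_G = 6
Next fire of job_G after T=233: (233//6+1)*6 = 234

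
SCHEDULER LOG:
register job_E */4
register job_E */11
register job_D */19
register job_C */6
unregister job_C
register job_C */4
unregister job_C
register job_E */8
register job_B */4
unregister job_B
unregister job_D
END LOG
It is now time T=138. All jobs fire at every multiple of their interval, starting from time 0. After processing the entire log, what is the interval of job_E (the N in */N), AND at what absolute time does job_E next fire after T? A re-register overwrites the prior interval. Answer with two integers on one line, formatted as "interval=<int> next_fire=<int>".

Answer: interval=8 next_fire=144

Derivation:
Op 1: register job_E */4 -> active={job_E:*/4}
Op 2: register job_E */11 -> active={job_E:*/11}
Op 3: register job_D */19 -> active={job_D:*/19, job_E:*/11}
Op 4: register job_C */6 -> active={job_C:*/6, job_D:*/19, job_E:*/11}
Op 5: unregister job_C -> active={job_D:*/19, job_E:*/11}
Op 6: register job_C */4 -> active={job_C:*/4, job_D:*/19, job_E:*/11}
Op 7: unregister job_C -> active={job_D:*/19, job_E:*/11}
Op 8: register job_E */8 -> active={job_D:*/19, job_E:*/8}
Op 9: register job_B */4 -> active={job_B:*/4, job_D:*/19, job_E:*/8}
Op 10: unregister job_B -> active={job_D:*/19, job_E:*/8}
Op 11: unregister job_D -> active={job_E:*/8}
Final interval of job_E = 8
Next fire of job_E after T=138: (138//8+1)*8 = 144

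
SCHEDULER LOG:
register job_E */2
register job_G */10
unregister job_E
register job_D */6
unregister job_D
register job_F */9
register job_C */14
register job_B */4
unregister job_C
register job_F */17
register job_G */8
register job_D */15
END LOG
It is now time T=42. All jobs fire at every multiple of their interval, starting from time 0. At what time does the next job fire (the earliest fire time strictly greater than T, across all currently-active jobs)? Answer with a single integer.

Answer: 44

Derivation:
Op 1: register job_E */2 -> active={job_E:*/2}
Op 2: register job_G */10 -> active={job_E:*/2, job_G:*/10}
Op 3: unregister job_E -> active={job_G:*/10}
Op 4: register job_D */6 -> active={job_D:*/6, job_G:*/10}
Op 5: unregister job_D -> active={job_G:*/10}
Op 6: register job_F */9 -> active={job_F:*/9, job_G:*/10}
Op 7: register job_C */14 -> active={job_C:*/14, job_F:*/9, job_G:*/10}
Op 8: register job_B */4 -> active={job_B:*/4, job_C:*/14, job_F:*/9, job_G:*/10}
Op 9: unregister job_C -> active={job_B:*/4, job_F:*/9, job_G:*/10}
Op 10: register job_F */17 -> active={job_B:*/4, job_F:*/17, job_G:*/10}
Op 11: register job_G */8 -> active={job_B:*/4, job_F:*/17, job_G:*/8}
Op 12: register job_D */15 -> active={job_B:*/4, job_D:*/15, job_F:*/17, job_G:*/8}
  job_B: interval 4, next fire after T=42 is 44
  job_D: interval 15, next fire after T=42 is 45
  job_F: interval 17, next fire after T=42 is 51
  job_G: interval 8, next fire after T=42 is 48
Earliest fire time = 44 (job job_B)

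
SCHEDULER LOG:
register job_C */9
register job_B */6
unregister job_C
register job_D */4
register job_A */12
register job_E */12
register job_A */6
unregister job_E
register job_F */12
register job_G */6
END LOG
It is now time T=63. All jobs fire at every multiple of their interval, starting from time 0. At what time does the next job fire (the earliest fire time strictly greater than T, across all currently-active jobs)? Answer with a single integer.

Answer: 64

Derivation:
Op 1: register job_C */9 -> active={job_C:*/9}
Op 2: register job_B */6 -> active={job_B:*/6, job_C:*/9}
Op 3: unregister job_C -> active={job_B:*/6}
Op 4: register job_D */4 -> active={job_B:*/6, job_D:*/4}
Op 5: register job_A */12 -> active={job_A:*/12, job_B:*/6, job_D:*/4}
Op 6: register job_E */12 -> active={job_A:*/12, job_B:*/6, job_D:*/4, job_E:*/12}
Op 7: register job_A */6 -> active={job_A:*/6, job_B:*/6, job_D:*/4, job_E:*/12}
Op 8: unregister job_E -> active={job_A:*/6, job_B:*/6, job_D:*/4}
Op 9: register job_F */12 -> active={job_A:*/6, job_B:*/6, job_D:*/4, job_F:*/12}
Op 10: register job_G */6 -> active={job_A:*/6, job_B:*/6, job_D:*/4, job_F:*/12, job_G:*/6}
  job_A: interval 6, next fire after T=63 is 66
  job_B: interval 6, next fire after T=63 is 66
  job_D: interval 4, next fire after T=63 is 64
  job_F: interval 12, next fire after T=63 is 72
  job_G: interval 6, next fire after T=63 is 66
Earliest fire time = 64 (job job_D)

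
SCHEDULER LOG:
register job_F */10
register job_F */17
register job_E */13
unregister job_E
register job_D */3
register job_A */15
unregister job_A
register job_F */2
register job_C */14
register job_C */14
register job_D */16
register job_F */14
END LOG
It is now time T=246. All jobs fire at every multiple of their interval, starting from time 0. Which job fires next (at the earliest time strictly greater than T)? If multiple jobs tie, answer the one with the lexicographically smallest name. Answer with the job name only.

Answer: job_C

Derivation:
Op 1: register job_F */10 -> active={job_F:*/10}
Op 2: register job_F */17 -> active={job_F:*/17}
Op 3: register job_E */13 -> active={job_E:*/13, job_F:*/17}
Op 4: unregister job_E -> active={job_F:*/17}
Op 5: register job_D */3 -> active={job_D:*/3, job_F:*/17}
Op 6: register job_A */15 -> active={job_A:*/15, job_D:*/3, job_F:*/17}
Op 7: unregister job_A -> active={job_D:*/3, job_F:*/17}
Op 8: register job_F */2 -> active={job_D:*/3, job_F:*/2}
Op 9: register job_C */14 -> active={job_C:*/14, job_D:*/3, job_F:*/2}
Op 10: register job_C */14 -> active={job_C:*/14, job_D:*/3, job_F:*/2}
Op 11: register job_D */16 -> active={job_C:*/14, job_D:*/16, job_F:*/2}
Op 12: register job_F */14 -> active={job_C:*/14, job_D:*/16, job_F:*/14}
  job_C: interval 14, next fire after T=246 is 252
  job_D: interval 16, next fire after T=246 is 256
  job_F: interval 14, next fire after T=246 is 252
Earliest = 252, winner (lex tiebreak) = job_C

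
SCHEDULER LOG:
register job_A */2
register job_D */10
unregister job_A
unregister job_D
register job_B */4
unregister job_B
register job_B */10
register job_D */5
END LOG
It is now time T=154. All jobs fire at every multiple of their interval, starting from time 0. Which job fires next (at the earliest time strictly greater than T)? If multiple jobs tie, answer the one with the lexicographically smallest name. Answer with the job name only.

Answer: job_D

Derivation:
Op 1: register job_A */2 -> active={job_A:*/2}
Op 2: register job_D */10 -> active={job_A:*/2, job_D:*/10}
Op 3: unregister job_A -> active={job_D:*/10}
Op 4: unregister job_D -> active={}
Op 5: register job_B */4 -> active={job_B:*/4}
Op 6: unregister job_B -> active={}
Op 7: register job_B */10 -> active={job_B:*/10}
Op 8: register job_D */5 -> active={job_B:*/10, job_D:*/5}
  job_B: interval 10, next fire after T=154 is 160
  job_D: interval 5, next fire after T=154 is 155
Earliest = 155, winner (lex tiebreak) = job_D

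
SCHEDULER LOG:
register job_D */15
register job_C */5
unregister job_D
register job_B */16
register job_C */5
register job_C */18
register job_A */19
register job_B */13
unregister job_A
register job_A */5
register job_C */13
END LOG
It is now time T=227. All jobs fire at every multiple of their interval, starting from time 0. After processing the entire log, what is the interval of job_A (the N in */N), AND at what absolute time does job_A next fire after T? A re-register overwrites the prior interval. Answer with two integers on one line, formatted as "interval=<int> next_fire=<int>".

Answer: interval=5 next_fire=230

Derivation:
Op 1: register job_D */15 -> active={job_D:*/15}
Op 2: register job_C */5 -> active={job_C:*/5, job_D:*/15}
Op 3: unregister job_D -> active={job_C:*/5}
Op 4: register job_B */16 -> active={job_B:*/16, job_C:*/5}
Op 5: register job_C */5 -> active={job_B:*/16, job_C:*/5}
Op 6: register job_C */18 -> active={job_B:*/16, job_C:*/18}
Op 7: register job_A */19 -> active={job_A:*/19, job_B:*/16, job_C:*/18}
Op 8: register job_B */13 -> active={job_A:*/19, job_B:*/13, job_C:*/18}
Op 9: unregister job_A -> active={job_B:*/13, job_C:*/18}
Op 10: register job_A */5 -> active={job_A:*/5, job_B:*/13, job_C:*/18}
Op 11: register job_C */13 -> active={job_A:*/5, job_B:*/13, job_C:*/13}
Final interval of job_A = 5
Next fire of job_A after T=227: (227//5+1)*5 = 230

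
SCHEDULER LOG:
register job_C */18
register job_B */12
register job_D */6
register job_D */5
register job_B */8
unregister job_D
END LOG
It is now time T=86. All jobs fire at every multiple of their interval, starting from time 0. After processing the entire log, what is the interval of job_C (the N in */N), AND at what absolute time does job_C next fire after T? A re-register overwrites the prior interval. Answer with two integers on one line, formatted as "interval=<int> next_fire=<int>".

Answer: interval=18 next_fire=90

Derivation:
Op 1: register job_C */18 -> active={job_C:*/18}
Op 2: register job_B */12 -> active={job_B:*/12, job_C:*/18}
Op 3: register job_D */6 -> active={job_B:*/12, job_C:*/18, job_D:*/6}
Op 4: register job_D */5 -> active={job_B:*/12, job_C:*/18, job_D:*/5}
Op 5: register job_B */8 -> active={job_B:*/8, job_C:*/18, job_D:*/5}
Op 6: unregister job_D -> active={job_B:*/8, job_C:*/18}
Final interval of job_C = 18
Next fire of job_C after T=86: (86//18+1)*18 = 90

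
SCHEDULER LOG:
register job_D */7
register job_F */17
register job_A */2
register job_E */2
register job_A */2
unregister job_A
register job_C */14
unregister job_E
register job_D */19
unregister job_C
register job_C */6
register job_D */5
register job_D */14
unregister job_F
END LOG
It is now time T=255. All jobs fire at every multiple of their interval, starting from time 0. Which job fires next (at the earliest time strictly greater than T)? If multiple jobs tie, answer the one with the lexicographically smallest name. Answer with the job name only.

Answer: job_C

Derivation:
Op 1: register job_D */7 -> active={job_D:*/7}
Op 2: register job_F */17 -> active={job_D:*/7, job_F:*/17}
Op 3: register job_A */2 -> active={job_A:*/2, job_D:*/7, job_F:*/17}
Op 4: register job_E */2 -> active={job_A:*/2, job_D:*/7, job_E:*/2, job_F:*/17}
Op 5: register job_A */2 -> active={job_A:*/2, job_D:*/7, job_E:*/2, job_F:*/17}
Op 6: unregister job_A -> active={job_D:*/7, job_E:*/2, job_F:*/17}
Op 7: register job_C */14 -> active={job_C:*/14, job_D:*/7, job_E:*/2, job_F:*/17}
Op 8: unregister job_E -> active={job_C:*/14, job_D:*/7, job_F:*/17}
Op 9: register job_D */19 -> active={job_C:*/14, job_D:*/19, job_F:*/17}
Op 10: unregister job_C -> active={job_D:*/19, job_F:*/17}
Op 11: register job_C */6 -> active={job_C:*/6, job_D:*/19, job_F:*/17}
Op 12: register job_D */5 -> active={job_C:*/6, job_D:*/5, job_F:*/17}
Op 13: register job_D */14 -> active={job_C:*/6, job_D:*/14, job_F:*/17}
Op 14: unregister job_F -> active={job_C:*/6, job_D:*/14}
  job_C: interval 6, next fire after T=255 is 258
  job_D: interval 14, next fire after T=255 is 266
Earliest = 258, winner (lex tiebreak) = job_C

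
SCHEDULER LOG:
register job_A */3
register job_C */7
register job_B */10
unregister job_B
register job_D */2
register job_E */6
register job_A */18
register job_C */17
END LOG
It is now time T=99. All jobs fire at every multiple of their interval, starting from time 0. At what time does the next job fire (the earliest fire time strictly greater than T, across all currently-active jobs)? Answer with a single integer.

Answer: 100

Derivation:
Op 1: register job_A */3 -> active={job_A:*/3}
Op 2: register job_C */7 -> active={job_A:*/3, job_C:*/7}
Op 3: register job_B */10 -> active={job_A:*/3, job_B:*/10, job_C:*/7}
Op 4: unregister job_B -> active={job_A:*/3, job_C:*/7}
Op 5: register job_D */2 -> active={job_A:*/3, job_C:*/7, job_D:*/2}
Op 6: register job_E */6 -> active={job_A:*/3, job_C:*/7, job_D:*/2, job_E:*/6}
Op 7: register job_A */18 -> active={job_A:*/18, job_C:*/7, job_D:*/2, job_E:*/6}
Op 8: register job_C */17 -> active={job_A:*/18, job_C:*/17, job_D:*/2, job_E:*/6}
  job_A: interval 18, next fire after T=99 is 108
  job_C: interval 17, next fire after T=99 is 102
  job_D: interval 2, next fire after T=99 is 100
  job_E: interval 6, next fire after T=99 is 102
Earliest fire time = 100 (job job_D)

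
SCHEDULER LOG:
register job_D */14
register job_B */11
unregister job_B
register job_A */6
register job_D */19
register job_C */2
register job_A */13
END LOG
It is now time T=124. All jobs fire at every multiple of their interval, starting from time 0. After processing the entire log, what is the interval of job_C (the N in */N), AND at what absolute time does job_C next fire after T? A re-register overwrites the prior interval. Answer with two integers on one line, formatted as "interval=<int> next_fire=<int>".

Answer: interval=2 next_fire=126

Derivation:
Op 1: register job_D */14 -> active={job_D:*/14}
Op 2: register job_B */11 -> active={job_B:*/11, job_D:*/14}
Op 3: unregister job_B -> active={job_D:*/14}
Op 4: register job_A */6 -> active={job_A:*/6, job_D:*/14}
Op 5: register job_D */19 -> active={job_A:*/6, job_D:*/19}
Op 6: register job_C */2 -> active={job_A:*/6, job_C:*/2, job_D:*/19}
Op 7: register job_A */13 -> active={job_A:*/13, job_C:*/2, job_D:*/19}
Final interval of job_C = 2
Next fire of job_C after T=124: (124//2+1)*2 = 126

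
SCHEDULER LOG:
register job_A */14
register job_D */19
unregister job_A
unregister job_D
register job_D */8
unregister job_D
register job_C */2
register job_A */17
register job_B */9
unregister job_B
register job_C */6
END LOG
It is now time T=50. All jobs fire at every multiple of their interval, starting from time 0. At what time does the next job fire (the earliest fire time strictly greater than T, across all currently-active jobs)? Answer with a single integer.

Answer: 51

Derivation:
Op 1: register job_A */14 -> active={job_A:*/14}
Op 2: register job_D */19 -> active={job_A:*/14, job_D:*/19}
Op 3: unregister job_A -> active={job_D:*/19}
Op 4: unregister job_D -> active={}
Op 5: register job_D */8 -> active={job_D:*/8}
Op 6: unregister job_D -> active={}
Op 7: register job_C */2 -> active={job_C:*/2}
Op 8: register job_A */17 -> active={job_A:*/17, job_C:*/2}
Op 9: register job_B */9 -> active={job_A:*/17, job_B:*/9, job_C:*/2}
Op 10: unregister job_B -> active={job_A:*/17, job_C:*/2}
Op 11: register job_C */6 -> active={job_A:*/17, job_C:*/6}
  job_A: interval 17, next fire after T=50 is 51
  job_C: interval 6, next fire after T=50 is 54
Earliest fire time = 51 (job job_A)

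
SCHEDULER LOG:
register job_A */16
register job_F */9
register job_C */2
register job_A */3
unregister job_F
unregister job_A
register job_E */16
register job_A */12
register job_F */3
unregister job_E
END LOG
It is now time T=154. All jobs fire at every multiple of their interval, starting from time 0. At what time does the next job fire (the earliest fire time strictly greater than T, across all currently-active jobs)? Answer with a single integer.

Op 1: register job_A */16 -> active={job_A:*/16}
Op 2: register job_F */9 -> active={job_A:*/16, job_F:*/9}
Op 3: register job_C */2 -> active={job_A:*/16, job_C:*/2, job_F:*/9}
Op 4: register job_A */3 -> active={job_A:*/3, job_C:*/2, job_F:*/9}
Op 5: unregister job_F -> active={job_A:*/3, job_C:*/2}
Op 6: unregister job_A -> active={job_C:*/2}
Op 7: register job_E */16 -> active={job_C:*/2, job_E:*/16}
Op 8: register job_A */12 -> active={job_A:*/12, job_C:*/2, job_E:*/16}
Op 9: register job_F */3 -> active={job_A:*/12, job_C:*/2, job_E:*/16, job_F:*/3}
Op 10: unregister job_E -> active={job_A:*/12, job_C:*/2, job_F:*/3}
  job_A: interval 12, next fire after T=154 is 156
  job_C: interval 2, next fire after T=154 is 156
  job_F: interval 3, next fire after T=154 is 156
Earliest fire time = 156 (job job_A)

Answer: 156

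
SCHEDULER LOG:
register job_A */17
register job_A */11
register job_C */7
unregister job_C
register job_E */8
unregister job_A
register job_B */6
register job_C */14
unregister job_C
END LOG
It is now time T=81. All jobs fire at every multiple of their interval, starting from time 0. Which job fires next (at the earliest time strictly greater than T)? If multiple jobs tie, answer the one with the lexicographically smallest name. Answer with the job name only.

Answer: job_B

Derivation:
Op 1: register job_A */17 -> active={job_A:*/17}
Op 2: register job_A */11 -> active={job_A:*/11}
Op 3: register job_C */7 -> active={job_A:*/11, job_C:*/7}
Op 4: unregister job_C -> active={job_A:*/11}
Op 5: register job_E */8 -> active={job_A:*/11, job_E:*/8}
Op 6: unregister job_A -> active={job_E:*/8}
Op 7: register job_B */6 -> active={job_B:*/6, job_E:*/8}
Op 8: register job_C */14 -> active={job_B:*/6, job_C:*/14, job_E:*/8}
Op 9: unregister job_C -> active={job_B:*/6, job_E:*/8}
  job_B: interval 6, next fire after T=81 is 84
  job_E: interval 8, next fire after T=81 is 88
Earliest = 84, winner (lex tiebreak) = job_B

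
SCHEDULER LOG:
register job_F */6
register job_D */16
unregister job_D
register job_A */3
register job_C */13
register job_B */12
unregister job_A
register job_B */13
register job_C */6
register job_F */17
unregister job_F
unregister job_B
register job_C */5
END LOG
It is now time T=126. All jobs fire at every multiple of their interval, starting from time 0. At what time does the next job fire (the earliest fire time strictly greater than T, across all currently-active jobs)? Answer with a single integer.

Answer: 130

Derivation:
Op 1: register job_F */6 -> active={job_F:*/6}
Op 2: register job_D */16 -> active={job_D:*/16, job_F:*/6}
Op 3: unregister job_D -> active={job_F:*/6}
Op 4: register job_A */3 -> active={job_A:*/3, job_F:*/6}
Op 5: register job_C */13 -> active={job_A:*/3, job_C:*/13, job_F:*/6}
Op 6: register job_B */12 -> active={job_A:*/3, job_B:*/12, job_C:*/13, job_F:*/6}
Op 7: unregister job_A -> active={job_B:*/12, job_C:*/13, job_F:*/6}
Op 8: register job_B */13 -> active={job_B:*/13, job_C:*/13, job_F:*/6}
Op 9: register job_C */6 -> active={job_B:*/13, job_C:*/6, job_F:*/6}
Op 10: register job_F */17 -> active={job_B:*/13, job_C:*/6, job_F:*/17}
Op 11: unregister job_F -> active={job_B:*/13, job_C:*/6}
Op 12: unregister job_B -> active={job_C:*/6}
Op 13: register job_C */5 -> active={job_C:*/5}
  job_C: interval 5, next fire after T=126 is 130
Earliest fire time = 130 (job job_C)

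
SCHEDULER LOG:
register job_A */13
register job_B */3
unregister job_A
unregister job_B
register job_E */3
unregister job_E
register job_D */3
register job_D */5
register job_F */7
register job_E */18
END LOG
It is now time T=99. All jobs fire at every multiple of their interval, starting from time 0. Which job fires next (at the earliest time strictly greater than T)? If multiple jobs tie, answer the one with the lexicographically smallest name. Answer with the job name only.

Op 1: register job_A */13 -> active={job_A:*/13}
Op 2: register job_B */3 -> active={job_A:*/13, job_B:*/3}
Op 3: unregister job_A -> active={job_B:*/3}
Op 4: unregister job_B -> active={}
Op 5: register job_E */3 -> active={job_E:*/3}
Op 6: unregister job_E -> active={}
Op 7: register job_D */3 -> active={job_D:*/3}
Op 8: register job_D */5 -> active={job_D:*/5}
Op 9: register job_F */7 -> active={job_D:*/5, job_F:*/7}
Op 10: register job_E */18 -> active={job_D:*/5, job_E:*/18, job_F:*/7}
  job_D: interval 5, next fire after T=99 is 100
  job_E: interval 18, next fire after T=99 is 108
  job_F: interval 7, next fire after T=99 is 105
Earliest = 100, winner (lex tiebreak) = job_D

Answer: job_D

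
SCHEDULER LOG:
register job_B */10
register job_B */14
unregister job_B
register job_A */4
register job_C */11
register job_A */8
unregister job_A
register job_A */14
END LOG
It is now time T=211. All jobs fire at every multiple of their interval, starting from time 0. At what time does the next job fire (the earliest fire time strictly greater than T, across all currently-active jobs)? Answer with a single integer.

Op 1: register job_B */10 -> active={job_B:*/10}
Op 2: register job_B */14 -> active={job_B:*/14}
Op 3: unregister job_B -> active={}
Op 4: register job_A */4 -> active={job_A:*/4}
Op 5: register job_C */11 -> active={job_A:*/4, job_C:*/11}
Op 6: register job_A */8 -> active={job_A:*/8, job_C:*/11}
Op 7: unregister job_A -> active={job_C:*/11}
Op 8: register job_A */14 -> active={job_A:*/14, job_C:*/11}
  job_A: interval 14, next fire after T=211 is 224
  job_C: interval 11, next fire after T=211 is 220
Earliest fire time = 220 (job job_C)

Answer: 220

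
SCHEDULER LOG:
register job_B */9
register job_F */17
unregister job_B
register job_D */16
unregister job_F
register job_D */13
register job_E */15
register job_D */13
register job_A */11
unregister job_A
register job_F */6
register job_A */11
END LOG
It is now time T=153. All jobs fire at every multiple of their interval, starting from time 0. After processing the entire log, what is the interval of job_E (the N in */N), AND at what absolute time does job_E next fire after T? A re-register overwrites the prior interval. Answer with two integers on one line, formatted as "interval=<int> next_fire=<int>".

Op 1: register job_B */9 -> active={job_B:*/9}
Op 2: register job_F */17 -> active={job_B:*/9, job_F:*/17}
Op 3: unregister job_B -> active={job_F:*/17}
Op 4: register job_D */16 -> active={job_D:*/16, job_F:*/17}
Op 5: unregister job_F -> active={job_D:*/16}
Op 6: register job_D */13 -> active={job_D:*/13}
Op 7: register job_E */15 -> active={job_D:*/13, job_E:*/15}
Op 8: register job_D */13 -> active={job_D:*/13, job_E:*/15}
Op 9: register job_A */11 -> active={job_A:*/11, job_D:*/13, job_E:*/15}
Op 10: unregister job_A -> active={job_D:*/13, job_E:*/15}
Op 11: register job_F */6 -> active={job_D:*/13, job_E:*/15, job_F:*/6}
Op 12: register job_A */11 -> active={job_A:*/11, job_D:*/13, job_E:*/15, job_F:*/6}
Final interval of job_E = 15
Next fire of job_E after T=153: (153//15+1)*15 = 165

Answer: interval=15 next_fire=165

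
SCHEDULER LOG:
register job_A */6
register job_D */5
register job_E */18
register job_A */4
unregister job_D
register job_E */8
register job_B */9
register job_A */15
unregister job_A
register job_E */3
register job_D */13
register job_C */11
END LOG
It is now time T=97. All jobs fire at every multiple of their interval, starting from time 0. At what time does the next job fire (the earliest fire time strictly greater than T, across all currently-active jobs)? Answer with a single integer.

Answer: 99

Derivation:
Op 1: register job_A */6 -> active={job_A:*/6}
Op 2: register job_D */5 -> active={job_A:*/6, job_D:*/5}
Op 3: register job_E */18 -> active={job_A:*/6, job_D:*/5, job_E:*/18}
Op 4: register job_A */4 -> active={job_A:*/4, job_D:*/5, job_E:*/18}
Op 5: unregister job_D -> active={job_A:*/4, job_E:*/18}
Op 6: register job_E */8 -> active={job_A:*/4, job_E:*/8}
Op 7: register job_B */9 -> active={job_A:*/4, job_B:*/9, job_E:*/8}
Op 8: register job_A */15 -> active={job_A:*/15, job_B:*/9, job_E:*/8}
Op 9: unregister job_A -> active={job_B:*/9, job_E:*/8}
Op 10: register job_E */3 -> active={job_B:*/9, job_E:*/3}
Op 11: register job_D */13 -> active={job_B:*/9, job_D:*/13, job_E:*/3}
Op 12: register job_C */11 -> active={job_B:*/9, job_C:*/11, job_D:*/13, job_E:*/3}
  job_B: interval 9, next fire after T=97 is 99
  job_C: interval 11, next fire after T=97 is 99
  job_D: interval 13, next fire after T=97 is 104
  job_E: interval 3, next fire after T=97 is 99
Earliest fire time = 99 (job job_B)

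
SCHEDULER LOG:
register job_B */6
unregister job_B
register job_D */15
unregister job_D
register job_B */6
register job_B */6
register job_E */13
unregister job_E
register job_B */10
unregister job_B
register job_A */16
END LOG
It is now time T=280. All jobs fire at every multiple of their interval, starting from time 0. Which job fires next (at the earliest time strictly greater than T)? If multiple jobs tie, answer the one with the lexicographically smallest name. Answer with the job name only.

Op 1: register job_B */6 -> active={job_B:*/6}
Op 2: unregister job_B -> active={}
Op 3: register job_D */15 -> active={job_D:*/15}
Op 4: unregister job_D -> active={}
Op 5: register job_B */6 -> active={job_B:*/6}
Op 6: register job_B */6 -> active={job_B:*/6}
Op 7: register job_E */13 -> active={job_B:*/6, job_E:*/13}
Op 8: unregister job_E -> active={job_B:*/6}
Op 9: register job_B */10 -> active={job_B:*/10}
Op 10: unregister job_B -> active={}
Op 11: register job_A */16 -> active={job_A:*/16}
  job_A: interval 16, next fire after T=280 is 288
Earliest = 288, winner (lex tiebreak) = job_A

Answer: job_A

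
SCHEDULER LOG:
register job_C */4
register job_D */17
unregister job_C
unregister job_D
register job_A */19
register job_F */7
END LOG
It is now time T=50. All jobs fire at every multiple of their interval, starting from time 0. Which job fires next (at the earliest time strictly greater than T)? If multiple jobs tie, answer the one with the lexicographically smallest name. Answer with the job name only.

Answer: job_F

Derivation:
Op 1: register job_C */4 -> active={job_C:*/4}
Op 2: register job_D */17 -> active={job_C:*/4, job_D:*/17}
Op 3: unregister job_C -> active={job_D:*/17}
Op 4: unregister job_D -> active={}
Op 5: register job_A */19 -> active={job_A:*/19}
Op 6: register job_F */7 -> active={job_A:*/19, job_F:*/7}
  job_A: interval 19, next fire after T=50 is 57
  job_F: interval 7, next fire after T=50 is 56
Earliest = 56, winner (lex tiebreak) = job_F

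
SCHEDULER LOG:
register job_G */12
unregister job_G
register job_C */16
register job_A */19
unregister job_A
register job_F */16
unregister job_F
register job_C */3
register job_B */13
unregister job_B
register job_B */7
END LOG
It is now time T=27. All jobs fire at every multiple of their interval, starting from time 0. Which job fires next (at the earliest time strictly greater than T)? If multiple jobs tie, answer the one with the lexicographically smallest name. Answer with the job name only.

Op 1: register job_G */12 -> active={job_G:*/12}
Op 2: unregister job_G -> active={}
Op 3: register job_C */16 -> active={job_C:*/16}
Op 4: register job_A */19 -> active={job_A:*/19, job_C:*/16}
Op 5: unregister job_A -> active={job_C:*/16}
Op 6: register job_F */16 -> active={job_C:*/16, job_F:*/16}
Op 7: unregister job_F -> active={job_C:*/16}
Op 8: register job_C */3 -> active={job_C:*/3}
Op 9: register job_B */13 -> active={job_B:*/13, job_C:*/3}
Op 10: unregister job_B -> active={job_C:*/3}
Op 11: register job_B */7 -> active={job_B:*/7, job_C:*/3}
  job_B: interval 7, next fire after T=27 is 28
  job_C: interval 3, next fire after T=27 is 30
Earliest = 28, winner (lex tiebreak) = job_B

Answer: job_B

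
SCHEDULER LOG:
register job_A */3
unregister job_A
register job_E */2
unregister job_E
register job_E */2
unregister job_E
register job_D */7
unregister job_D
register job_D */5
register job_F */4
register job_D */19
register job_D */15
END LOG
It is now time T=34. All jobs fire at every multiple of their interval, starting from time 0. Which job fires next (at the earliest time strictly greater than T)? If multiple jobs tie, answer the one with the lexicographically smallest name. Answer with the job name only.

Op 1: register job_A */3 -> active={job_A:*/3}
Op 2: unregister job_A -> active={}
Op 3: register job_E */2 -> active={job_E:*/2}
Op 4: unregister job_E -> active={}
Op 5: register job_E */2 -> active={job_E:*/2}
Op 6: unregister job_E -> active={}
Op 7: register job_D */7 -> active={job_D:*/7}
Op 8: unregister job_D -> active={}
Op 9: register job_D */5 -> active={job_D:*/5}
Op 10: register job_F */4 -> active={job_D:*/5, job_F:*/4}
Op 11: register job_D */19 -> active={job_D:*/19, job_F:*/4}
Op 12: register job_D */15 -> active={job_D:*/15, job_F:*/4}
  job_D: interval 15, next fire after T=34 is 45
  job_F: interval 4, next fire after T=34 is 36
Earliest = 36, winner (lex tiebreak) = job_F

Answer: job_F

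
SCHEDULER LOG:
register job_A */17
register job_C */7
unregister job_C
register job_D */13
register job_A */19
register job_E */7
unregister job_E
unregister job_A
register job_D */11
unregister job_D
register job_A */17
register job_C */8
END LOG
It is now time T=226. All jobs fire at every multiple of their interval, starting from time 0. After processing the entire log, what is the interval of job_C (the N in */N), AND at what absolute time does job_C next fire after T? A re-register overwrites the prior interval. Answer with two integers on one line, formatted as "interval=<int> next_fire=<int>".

Answer: interval=8 next_fire=232

Derivation:
Op 1: register job_A */17 -> active={job_A:*/17}
Op 2: register job_C */7 -> active={job_A:*/17, job_C:*/7}
Op 3: unregister job_C -> active={job_A:*/17}
Op 4: register job_D */13 -> active={job_A:*/17, job_D:*/13}
Op 5: register job_A */19 -> active={job_A:*/19, job_D:*/13}
Op 6: register job_E */7 -> active={job_A:*/19, job_D:*/13, job_E:*/7}
Op 7: unregister job_E -> active={job_A:*/19, job_D:*/13}
Op 8: unregister job_A -> active={job_D:*/13}
Op 9: register job_D */11 -> active={job_D:*/11}
Op 10: unregister job_D -> active={}
Op 11: register job_A */17 -> active={job_A:*/17}
Op 12: register job_C */8 -> active={job_A:*/17, job_C:*/8}
Final interval of job_C = 8
Next fire of job_C after T=226: (226//8+1)*8 = 232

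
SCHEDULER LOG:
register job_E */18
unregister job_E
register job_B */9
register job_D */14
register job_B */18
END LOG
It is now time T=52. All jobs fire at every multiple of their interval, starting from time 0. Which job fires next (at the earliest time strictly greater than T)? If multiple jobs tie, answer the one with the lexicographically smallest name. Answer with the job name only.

Op 1: register job_E */18 -> active={job_E:*/18}
Op 2: unregister job_E -> active={}
Op 3: register job_B */9 -> active={job_B:*/9}
Op 4: register job_D */14 -> active={job_B:*/9, job_D:*/14}
Op 5: register job_B */18 -> active={job_B:*/18, job_D:*/14}
  job_B: interval 18, next fire after T=52 is 54
  job_D: interval 14, next fire after T=52 is 56
Earliest = 54, winner (lex tiebreak) = job_B

Answer: job_B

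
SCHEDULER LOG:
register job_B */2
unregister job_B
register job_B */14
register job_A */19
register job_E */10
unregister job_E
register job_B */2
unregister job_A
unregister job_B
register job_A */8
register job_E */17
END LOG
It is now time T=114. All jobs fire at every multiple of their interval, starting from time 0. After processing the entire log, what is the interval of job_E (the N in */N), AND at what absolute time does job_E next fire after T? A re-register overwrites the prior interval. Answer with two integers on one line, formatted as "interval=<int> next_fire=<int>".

Answer: interval=17 next_fire=119

Derivation:
Op 1: register job_B */2 -> active={job_B:*/2}
Op 2: unregister job_B -> active={}
Op 3: register job_B */14 -> active={job_B:*/14}
Op 4: register job_A */19 -> active={job_A:*/19, job_B:*/14}
Op 5: register job_E */10 -> active={job_A:*/19, job_B:*/14, job_E:*/10}
Op 6: unregister job_E -> active={job_A:*/19, job_B:*/14}
Op 7: register job_B */2 -> active={job_A:*/19, job_B:*/2}
Op 8: unregister job_A -> active={job_B:*/2}
Op 9: unregister job_B -> active={}
Op 10: register job_A */8 -> active={job_A:*/8}
Op 11: register job_E */17 -> active={job_A:*/8, job_E:*/17}
Final interval of job_E = 17
Next fire of job_E after T=114: (114//17+1)*17 = 119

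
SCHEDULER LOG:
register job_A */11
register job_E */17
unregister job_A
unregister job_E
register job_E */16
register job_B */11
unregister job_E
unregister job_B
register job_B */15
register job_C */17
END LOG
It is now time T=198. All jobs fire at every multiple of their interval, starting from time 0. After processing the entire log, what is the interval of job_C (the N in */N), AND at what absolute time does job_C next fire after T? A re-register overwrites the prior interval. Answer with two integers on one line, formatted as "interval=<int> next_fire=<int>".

Op 1: register job_A */11 -> active={job_A:*/11}
Op 2: register job_E */17 -> active={job_A:*/11, job_E:*/17}
Op 3: unregister job_A -> active={job_E:*/17}
Op 4: unregister job_E -> active={}
Op 5: register job_E */16 -> active={job_E:*/16}
Op 6: register job_B */11 -> active={job_B:*/11, job_E:*/16}
Op 7: unregister job_E -> active={job_B:*/11}
Op 8: unregister job_B -> active={}
Op 9: register job_B */15 -> active={job_B:*/15}
Op 10: register job_C */17 -> active={job_B:*/15, job_C:*/17}
Final interval of job_C = 17
Next fire of job_C after T=198: (198//17+1)*17 = 204

Answer: interval=17 next_fire=204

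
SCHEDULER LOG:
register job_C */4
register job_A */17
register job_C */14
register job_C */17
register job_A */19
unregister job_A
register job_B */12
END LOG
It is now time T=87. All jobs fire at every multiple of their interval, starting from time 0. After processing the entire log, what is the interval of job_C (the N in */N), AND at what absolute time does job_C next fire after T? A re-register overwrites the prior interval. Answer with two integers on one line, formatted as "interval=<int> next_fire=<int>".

Op 1: register job_C */4 -> active={job_C:*/4}
Op 2: register job_A */17 -> active={job_A:*/17, job_C:*/4}
Op 3: register job_C */14 -> active={job_A:*/17, job_C:*/14}
Op 4: register job_C */17 -> active={job_A:*/17, job_C:*/17}
Op 5: register job_A */19 -> active={job_A:*/19, job_C:*/17}
Op 6: unregister job_A -> active={job_C:*/17}
Op 7: register job_B */12 -> active={job_B:*/12, job_C:*/17}
Final interval of job_C = 17
Next fire of job_C after T=87: (87//17+1)*17 = 102

Answer: interval=17 next_fire=102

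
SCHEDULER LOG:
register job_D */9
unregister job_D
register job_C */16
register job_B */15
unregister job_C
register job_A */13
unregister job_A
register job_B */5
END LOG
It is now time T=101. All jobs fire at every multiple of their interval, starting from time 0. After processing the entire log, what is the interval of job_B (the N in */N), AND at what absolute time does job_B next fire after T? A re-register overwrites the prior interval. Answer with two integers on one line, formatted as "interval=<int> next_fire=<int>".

Op 1: register job_D */9 -> active={job_D:*/9}
Op 2: unregister job_D -> active={}
Op 3: register job_C */16 -> active={job_C:*/16}
Op 4: register job_B */15 -> active={job_B:*/15, job_C:*/16}
Op 5: unregister job_C -> active={job_B:*/15}
Op 6: register job_A */13 -> active={job_A:*/13, job_B:*/15}
Op 7: unregister job_A -> active={job_B:*/15}
Op 8: register job_B */5 -> active={job_B:*/5}
Final interval of job_B = 5
Next fire of job_B after T=101: (101//5+1)*5 = 105

Answer: interval=5 next_fire=105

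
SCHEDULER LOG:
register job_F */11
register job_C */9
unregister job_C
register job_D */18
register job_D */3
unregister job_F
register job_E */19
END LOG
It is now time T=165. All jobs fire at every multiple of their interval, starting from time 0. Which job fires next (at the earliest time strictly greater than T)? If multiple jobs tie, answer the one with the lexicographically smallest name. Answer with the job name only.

Op 1: register job_F */11 -> active={job_F:*/11}
Op 2: register job_C */9 -> active={job_C:*/9, job_F:*/11}
Op 3: unregister job_C -> active={job_F:*/11}
Op 4: register job_D */18 -> active={job_D:*/18, job_F:*/11}
Op 5: register job_D */3 -> active={job_D:*/3, job_F:*/11}
Op 6: unregister job_F -> active={job_D:*/3}
Op 7: register job_E */19 -> active={job_D:*/3, job_E:*/19}
  job_D: interval 3, next fire after T=165 is 168
  job_E: interval 19, next fire after T=165 is 171
Earliest = 168, winner (lex tiebreak) = job_D

Answer: job_D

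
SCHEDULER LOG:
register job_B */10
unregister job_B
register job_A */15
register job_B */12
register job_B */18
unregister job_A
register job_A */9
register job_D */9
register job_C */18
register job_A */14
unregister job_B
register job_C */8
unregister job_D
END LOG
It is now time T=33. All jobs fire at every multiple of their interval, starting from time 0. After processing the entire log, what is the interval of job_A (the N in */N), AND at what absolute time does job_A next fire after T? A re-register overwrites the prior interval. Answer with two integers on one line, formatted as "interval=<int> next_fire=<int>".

Op 1: register job_B */10 -> active={job_B:*/10}
Op 2: unregister job_B -> active={}
Op 3: register job_A */15 -> active={job_A:*/15}
Op 4: register job_B */12 -> active={job_A:*/15, job_B:*/12}
Op 5: register job_B */18 -> active={job_A:*/15, job_B:*/18}
Op 6: unregister job_A -> active={job_B:*/18}
Op 7: register job_A */9 -> active={job_A:*/9, job_B:*/18}
Op 8: register job_D */9 -> active={job_A:*/9, job_B:*/18, job_D:*/9}
Op 9: register job_C */18 -> active={job_A:*/9, job_B:*/18, job_C:*/18, job_D:*/9}
Op 10: register job_A */14 -> active={job_A:*/14, job_B:*/18, job_C:*/18, job_D:*/9}
Op 11: unregister job_B -> active={job_A:*/14, job_C:*/18, job_D:*/9}
Op 12: register job_C */8 -> active={job_A:*/14, job_C:*/8, job_D:*/9}
Op 13: unregister job_D -> active={job_A:*/14, job_C:*/8}
Final interval of job_A = 14
Next fire of job_A after T=33: (33//14+1)*14 = 42

Answer: interval=14 next_fire=42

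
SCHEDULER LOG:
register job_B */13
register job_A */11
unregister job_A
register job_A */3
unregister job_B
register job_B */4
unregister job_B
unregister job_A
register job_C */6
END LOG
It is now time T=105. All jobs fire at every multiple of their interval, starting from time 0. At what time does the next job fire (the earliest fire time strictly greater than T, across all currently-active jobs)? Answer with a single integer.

Answer: 108

Derivation:
Op 1: register job_B */13 -> active={job_B:*/13}
Op 2: register job_A */11 -> active={job_A:*/11, job_B:*/13}
Op 3: unregister job_A -> active={job_B:*/13}
Op 4: register job_A */3 -> active={job_A:*/3, job_B:*/13}
Op 5: unregister job_B -> active={job_A:*/3}
Op 6: register job_B */4 -> active={job_A:*/3, job_B:*/4}
Op 7: unregister job_B -> active={job_A:*/3}
Op 8: unregister job_A -> active={}
Op 9: register job_C */6 -> active={job_C:*/6}
  job_C: interval 6, next fire after T=105 is 108
Earliest fire time = 108 (job job_C)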